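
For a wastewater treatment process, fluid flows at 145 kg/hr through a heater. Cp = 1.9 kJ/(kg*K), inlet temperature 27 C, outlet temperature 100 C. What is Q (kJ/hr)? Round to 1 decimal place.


Q = m_dot * Cp * (T2 - T1)
Q = 145 * 1.9 * (100 - 27)
Q = 145 * 1.9 * 73
Q = 20111.5 kJ/hr


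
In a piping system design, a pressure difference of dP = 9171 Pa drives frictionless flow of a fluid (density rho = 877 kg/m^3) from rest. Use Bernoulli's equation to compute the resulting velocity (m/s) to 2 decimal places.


v = sqrt(2*dP/rho)
v = sqrt(2*9171/877)
v = sqrt(20.914481)
v = 4.57 m/s


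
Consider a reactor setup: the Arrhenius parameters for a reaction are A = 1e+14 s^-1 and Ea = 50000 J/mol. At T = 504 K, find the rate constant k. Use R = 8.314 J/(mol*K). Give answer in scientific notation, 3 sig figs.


k = A * exp(-Ea/(R*T))
k = 1e+14 * exp(-50000 / (8.314 * 504))
k = 1e+14 * exp(-11.932445)
k = 6.57e+08


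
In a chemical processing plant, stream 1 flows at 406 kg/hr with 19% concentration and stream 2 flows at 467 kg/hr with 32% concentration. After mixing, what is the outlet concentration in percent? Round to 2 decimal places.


Mass balance on solute: F1*x1 + F2*x2 = F3*x3
F3 = F1 + F2 = 406 + 467 = 873 kg/hr
x3 = (F1*x1 + F2*x2)/F3
x3 = (406*0.19 + 467*0.32) / 873
x3 = 25.95%


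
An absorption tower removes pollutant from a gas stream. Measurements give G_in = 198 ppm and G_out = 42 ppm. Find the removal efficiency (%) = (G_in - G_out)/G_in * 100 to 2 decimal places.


Efficiency = (G_in - G_out) / G_in * 100%
Efficiency = (198 - 42) / 198 * 100
Efficiency = 156 / 198 * 100
Efficiency = 78.79%


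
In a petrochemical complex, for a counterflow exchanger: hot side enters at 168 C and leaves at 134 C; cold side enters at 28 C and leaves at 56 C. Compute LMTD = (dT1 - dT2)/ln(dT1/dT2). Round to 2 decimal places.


dT1 = Th_in - Tc_out = 168 - 56 = 112
dT2 = Th_out - Tc_in = 134 - 28 = 106
LMTD = (dT1 - dT2) / ln(dT1/dT2)
LMTD = (112 - 106) / ln(112/106)
LMTD = 108.97 K


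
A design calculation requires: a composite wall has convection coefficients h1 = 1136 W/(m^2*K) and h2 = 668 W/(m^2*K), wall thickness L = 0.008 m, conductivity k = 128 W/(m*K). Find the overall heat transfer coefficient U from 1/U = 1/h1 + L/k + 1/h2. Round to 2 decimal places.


1/U = 1/h1 + L/k + 1/h2
1/U = 1/1136 + 0.008/128 + 1/668
1/U = 0.0008802817 + 6.25e-05 + 0.001497006
1/U = 0.0024397877
U = 409.87 W/(m^2*K)


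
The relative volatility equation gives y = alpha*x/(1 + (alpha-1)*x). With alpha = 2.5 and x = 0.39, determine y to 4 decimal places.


y = alpha*x / (1 + (alpha-1)*x)
y = 2.5*0.39 / (1 + (2.5-1)*0.39)
y = 0.975 / (1 + 0.585)
y = 0.975 / 1.585
y = 0.6151


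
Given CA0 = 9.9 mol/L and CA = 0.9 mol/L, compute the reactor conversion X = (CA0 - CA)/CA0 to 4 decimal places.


X = (CA0 - CA) / CA0
X = (9.9 - 0.9) / 9.9
X = 9.0 / 9.9
X = 0.9091


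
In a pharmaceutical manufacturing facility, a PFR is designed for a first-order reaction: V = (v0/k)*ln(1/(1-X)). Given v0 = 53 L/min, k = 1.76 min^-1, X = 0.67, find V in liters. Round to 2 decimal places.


V = (v0/k) * ln(1/(1-X))
V = (53/1.76) * ln(1/(1-0.67))
V = 30.113636 * ln(3.030303)
V = 30.113636 * 1.108663
V = 33.39 L


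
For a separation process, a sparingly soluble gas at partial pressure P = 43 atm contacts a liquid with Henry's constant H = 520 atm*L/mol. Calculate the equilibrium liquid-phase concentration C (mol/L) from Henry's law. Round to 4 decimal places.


C = P / H
C = 43 / 520
C = 0.0827 mol/L


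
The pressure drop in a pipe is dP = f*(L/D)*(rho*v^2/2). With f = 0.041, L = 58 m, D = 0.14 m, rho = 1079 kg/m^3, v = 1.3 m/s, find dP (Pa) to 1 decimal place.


dP = f * (L/D) * (rho*v^2/2)
dP = 0.041 * (58/0.14) * (1079*1.3^2/2)
L/D = 414.28571429
rho*v^2/2 = 1079*1.69/2 = 911.755
dP = 0.041 * 414.28571429 * 911.755
dP = 15486.8 Pa


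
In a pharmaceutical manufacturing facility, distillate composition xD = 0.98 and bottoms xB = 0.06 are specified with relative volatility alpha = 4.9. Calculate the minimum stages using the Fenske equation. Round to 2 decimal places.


N_min = ln((xD*(1-xB))/(xB*(1-xD))) / ln(alpha)
Numerator inside ln: 0.9212 / 0.0012 = 767.666667
ln(767.666667) = 6.643356
ln(alpha) = ln(4.9) = 1.589235
N_min = 6.643356 / 1.589235 = 4.18


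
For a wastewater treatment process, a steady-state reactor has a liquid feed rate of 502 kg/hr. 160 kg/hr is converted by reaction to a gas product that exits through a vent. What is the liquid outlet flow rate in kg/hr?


Steady-state mass balance on the main outlet: F_out = F_in - F_removed
F_out = 502 - 160
F_out = 342 kg/hr


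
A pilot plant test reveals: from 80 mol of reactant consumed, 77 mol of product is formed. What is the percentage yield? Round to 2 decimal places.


Yield = (moles product / moles consumed) * 100%
Yield = (77 / 80) * 100
Yield = 0.9625 * 100
Yield = 96.25%


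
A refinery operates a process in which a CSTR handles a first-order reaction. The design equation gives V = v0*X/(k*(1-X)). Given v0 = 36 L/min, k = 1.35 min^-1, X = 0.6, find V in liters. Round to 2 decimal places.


V = v0 * X / (k * (1 - X))
V = 36 * 0.6 / (1.35 * (1 - 0.6))
V = 21.6 / (1.35 * 0.4)
V = 21.6 / 0.54
V = 40.00 L


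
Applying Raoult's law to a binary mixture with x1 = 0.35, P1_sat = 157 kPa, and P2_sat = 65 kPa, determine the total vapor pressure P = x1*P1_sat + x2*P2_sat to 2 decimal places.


P = x1*P1_sat + x2*P2_sat
x2 = 1 - x1 = 1 - 0.35 = 0.65
P = 0.35*157 + 0.65*65
P = 54.95 + 42.25
P = 97.20 kPa


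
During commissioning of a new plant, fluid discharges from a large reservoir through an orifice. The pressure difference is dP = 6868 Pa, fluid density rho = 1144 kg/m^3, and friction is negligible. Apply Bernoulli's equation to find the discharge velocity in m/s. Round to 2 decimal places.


v = sqrt(2*dP/rho)
v = sqrt(2*6868/1144)
v = sqrt(12.006993)
v = 3.47 m/s


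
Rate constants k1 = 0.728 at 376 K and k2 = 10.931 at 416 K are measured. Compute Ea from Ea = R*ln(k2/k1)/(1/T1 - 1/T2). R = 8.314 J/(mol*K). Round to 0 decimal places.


Ea = R * ln(k2/k1) / (1/T1 - 1/T2)
ln(k2/k1) = ln(10.931/0.728) = 2.709057
1/T1 - 1/T2 = 1/376 - 1/416 = 0.000255728314
Ea = 8.314 * 2.709057 / 0.000255728314
Ea = 88074 J/mol


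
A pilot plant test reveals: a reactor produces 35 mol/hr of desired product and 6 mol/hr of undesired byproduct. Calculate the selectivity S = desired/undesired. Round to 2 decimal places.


S = desired product rate / undesired product rate
S = 35 / 6
S = 5.83


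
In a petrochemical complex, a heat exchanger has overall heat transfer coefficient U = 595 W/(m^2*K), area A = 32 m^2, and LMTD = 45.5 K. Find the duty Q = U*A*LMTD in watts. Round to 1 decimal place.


Q = U * A * LMTD
Q = 595 * 32 * 45.5
Q = 866320.0 W


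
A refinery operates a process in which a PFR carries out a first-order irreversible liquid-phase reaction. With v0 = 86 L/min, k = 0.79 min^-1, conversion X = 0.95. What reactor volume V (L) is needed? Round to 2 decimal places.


V = (v0/k) * ln(1/(1-X))
V = (86/0.79) * ln(1/(1-0.95))
V = 108.860759 * ln(20.0)
V = 108.860759 * 2.995732
V = 326.12 L


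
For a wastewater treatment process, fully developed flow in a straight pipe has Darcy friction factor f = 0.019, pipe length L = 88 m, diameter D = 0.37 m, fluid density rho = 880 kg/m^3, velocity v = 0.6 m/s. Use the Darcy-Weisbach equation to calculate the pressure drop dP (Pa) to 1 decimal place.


dP = f * (L/D) * (rho*v^2/2)
dP = 0.019 * (88/0.37) * (880*0.6^2/2)
L/D = 237.83783784
rho*v^2/2 = 880*0.36/2 = 158.4
dP = 0.019 * 237.83783784 * 158.4
dP = 715.8 Pa


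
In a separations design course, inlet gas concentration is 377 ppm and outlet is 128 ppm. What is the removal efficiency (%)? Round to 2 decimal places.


Efficiency = (G_in - G_out) / G_in * 100%
Efficiency = (377 - 128) / 377 * 100
Efficiency = 249 / 377 * 100
Efficiency = 66.05%


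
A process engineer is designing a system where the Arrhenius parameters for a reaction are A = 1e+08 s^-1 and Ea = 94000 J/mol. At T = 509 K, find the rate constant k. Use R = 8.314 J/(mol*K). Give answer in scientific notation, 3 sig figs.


k = A * exp(-Ea/(R*T))
k = 1e+08 * exp(-94000 / (8.314 * 509))
k = 1e+08 * exp(-22.212634)
k = 2.26e-02


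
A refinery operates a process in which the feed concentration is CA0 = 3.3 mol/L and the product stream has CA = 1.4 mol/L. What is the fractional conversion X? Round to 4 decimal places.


X = (CA0 - CA) / CA0
X = (3.3 - 1.4) / 3.3
X = 1.9 / 3.3
X = 0.5758


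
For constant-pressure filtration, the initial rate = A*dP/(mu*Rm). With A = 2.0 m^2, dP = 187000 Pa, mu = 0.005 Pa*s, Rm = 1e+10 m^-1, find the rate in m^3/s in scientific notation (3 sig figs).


rate = A * dP / (mu * Rm)
rate = 2.0 * 187000 / (0.005 * 1e+10)
rate = 374000.0 / 5.000e+07
rate = 7.48e-03 m^3/s


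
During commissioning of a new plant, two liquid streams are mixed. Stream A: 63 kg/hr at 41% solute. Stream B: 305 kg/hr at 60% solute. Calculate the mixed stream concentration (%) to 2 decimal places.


Mass balance on solute: F1*x1 + F2*x2 = F3*x3
F3 = F1 + F2 = 63 + 305 = 368 kg/hr
x3 = (F1*x1 + F2*x2)/F3
x3 = (63*0.41 + 305*0.6) / 368
x3 = 56.75%


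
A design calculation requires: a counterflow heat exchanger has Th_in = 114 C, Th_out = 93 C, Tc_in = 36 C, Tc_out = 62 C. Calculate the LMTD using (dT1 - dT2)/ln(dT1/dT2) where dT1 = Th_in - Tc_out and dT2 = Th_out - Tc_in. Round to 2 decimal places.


dT1 = Th_in - Tc_out = 114 - 62 = 52
dT2 = Th_out - Tc_in = 93 - 36 = 57
LMTD = (dT1 - dT2) / ln(dT1/dT2)
LMTD = (52 - 57) / ln(52/57)
LMTD = 54.46 K


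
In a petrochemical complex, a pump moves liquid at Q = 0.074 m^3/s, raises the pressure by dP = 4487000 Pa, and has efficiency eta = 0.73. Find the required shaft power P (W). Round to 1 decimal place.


P = Q * dP / eta
P = 0.074 * 4487000 / 0.73
P = 332038.0 / 0.73
P = 454846.6 W


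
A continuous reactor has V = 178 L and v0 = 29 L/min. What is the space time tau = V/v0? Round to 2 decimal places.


tau = V / v0
tau = 178 / 29
tau = 6.14 min


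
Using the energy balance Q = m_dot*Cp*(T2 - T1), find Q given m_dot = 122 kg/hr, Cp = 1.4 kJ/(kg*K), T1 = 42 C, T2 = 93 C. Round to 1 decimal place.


Q = m_dot * Cp * (T2 - T1)
Q = 122 * 1.4 * (93 - 42)
Q = 122 * 1.4 * 51
Q = 8710.8 kJ/hr


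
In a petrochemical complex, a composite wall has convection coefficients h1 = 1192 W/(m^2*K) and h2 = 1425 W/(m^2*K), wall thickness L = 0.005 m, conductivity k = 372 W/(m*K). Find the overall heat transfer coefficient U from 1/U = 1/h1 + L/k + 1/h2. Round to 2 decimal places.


1/U = 1/h1 + L/k + 1/h2
1/U = 1/1192 + 0.005/372 + 1/1425
1/U = 0.0008389262 + 1.34409e-05 + 0.0007017544
1/U = 0.0015541215
U = 643.45 W/(m^2*K)


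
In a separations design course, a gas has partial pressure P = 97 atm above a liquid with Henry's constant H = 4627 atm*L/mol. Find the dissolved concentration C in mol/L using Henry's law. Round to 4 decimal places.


C = P / H
C = 97 / 4627
C = 0.0210 mol/L


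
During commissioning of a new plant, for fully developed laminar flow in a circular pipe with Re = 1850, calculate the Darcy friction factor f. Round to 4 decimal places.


f = 64 / Re
f = 64 / 1850
f = 0.0346


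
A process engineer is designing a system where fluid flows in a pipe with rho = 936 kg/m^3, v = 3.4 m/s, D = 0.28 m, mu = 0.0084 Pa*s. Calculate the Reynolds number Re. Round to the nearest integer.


Re = rho * v * D / mu
Re = 936 * 3.4 * 0.28 / 0.0084
Re = 891.072 / 0.0084
Re = 106080


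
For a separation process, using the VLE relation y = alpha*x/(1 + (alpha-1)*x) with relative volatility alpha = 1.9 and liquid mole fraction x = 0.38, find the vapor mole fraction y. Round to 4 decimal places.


y = alpha*x / (1 + (alpha-1)*x)
y = 1.9*0.38 / (1 + (1.9-1)*0.38)
y = 0.722 / (1 + 0.342)
y = 0.722 / 1.342
y = 0.5380


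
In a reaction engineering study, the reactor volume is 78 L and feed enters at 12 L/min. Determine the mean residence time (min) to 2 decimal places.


tau = V / v0
tau = 78 / 12
tau = 6.50 min


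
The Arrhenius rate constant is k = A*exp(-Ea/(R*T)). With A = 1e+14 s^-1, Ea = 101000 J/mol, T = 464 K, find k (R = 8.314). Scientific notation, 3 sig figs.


k = A * exp(-Ea/(R*T))
k = 1e+14 * exp(-101000 / (8.314 * 464))
k = 1e+14 * exp(-26.181431)
k = 4.26e+02


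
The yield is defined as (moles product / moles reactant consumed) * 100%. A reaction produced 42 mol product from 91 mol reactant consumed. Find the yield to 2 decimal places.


Yield = (moles product / moles consumed) * 100%
Yield = (42 / 91) * 100
Yield = 0.4615 * 100
Yield = 46.15%


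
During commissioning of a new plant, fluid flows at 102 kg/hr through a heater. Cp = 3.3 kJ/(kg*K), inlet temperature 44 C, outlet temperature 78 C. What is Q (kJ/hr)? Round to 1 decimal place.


Q = m_dot * Cp * (T2 - T1)
Q = 102 * 3.3 * (78 - 44)
Q = 102 * 3.3 * 34
Q = 11444.4 kJ/hr


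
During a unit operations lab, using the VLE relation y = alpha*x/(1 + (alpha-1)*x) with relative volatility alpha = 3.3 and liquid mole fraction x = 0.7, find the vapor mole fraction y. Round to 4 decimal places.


y = alpha*x / (1 + (alpha-1)*x)
y = 3.3*0.7 / (1 + (3.3-1)*0.7)
y = 2.31 / (1 + 1.61)
y = 2.31 / 2.61
y = 0.8851


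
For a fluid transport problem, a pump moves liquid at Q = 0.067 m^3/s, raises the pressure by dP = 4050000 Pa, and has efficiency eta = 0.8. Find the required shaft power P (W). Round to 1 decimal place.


P = Q * dP / eta
P = 0.067 * 4050000 / 0.8
P = 271350.0 / 0.8
P = 339187.5 W


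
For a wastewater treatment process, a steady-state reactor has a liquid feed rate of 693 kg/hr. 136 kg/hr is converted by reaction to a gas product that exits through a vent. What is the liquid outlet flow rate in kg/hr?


Steady-state mass balance on the main outlet: F_out = F_in - F_removed
F_out = 693 - 136
F_out = 557 kg/hr


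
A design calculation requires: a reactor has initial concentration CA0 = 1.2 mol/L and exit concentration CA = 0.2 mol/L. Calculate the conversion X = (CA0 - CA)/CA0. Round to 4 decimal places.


X = (CA0 - CA) / CA0
X = (1.2 - 0.2) / 1.2
X = 1.0 / 1.2
X = 0.8333


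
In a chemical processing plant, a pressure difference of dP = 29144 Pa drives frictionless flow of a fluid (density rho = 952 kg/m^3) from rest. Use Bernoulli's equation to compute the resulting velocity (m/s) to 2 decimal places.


v = sqrt(2*dP/rho)
v = sqrt(2*29144/952)
v = sqrt(61.226891)
v = 7.82 m/s


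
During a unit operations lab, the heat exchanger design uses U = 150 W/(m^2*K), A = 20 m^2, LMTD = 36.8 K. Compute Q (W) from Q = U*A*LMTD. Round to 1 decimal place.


Q = U * A * LMTD
Q = 150 * 20 * 36.8
Q = 110400.0 W


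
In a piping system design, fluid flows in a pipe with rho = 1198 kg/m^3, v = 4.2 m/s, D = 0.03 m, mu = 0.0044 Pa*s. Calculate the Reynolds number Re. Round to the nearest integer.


Re = rho * v * D / mu
Re = 1198 * 4.2 * 0.03 / 0.0044
Re = 150.948 / 0.0044
Re = 34306


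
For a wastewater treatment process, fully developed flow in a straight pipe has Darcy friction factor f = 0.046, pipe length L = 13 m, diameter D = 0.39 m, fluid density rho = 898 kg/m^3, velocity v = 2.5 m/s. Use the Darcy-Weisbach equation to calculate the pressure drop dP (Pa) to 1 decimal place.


dP = f * (L/D) * (rho*v^2/2)
dP = 0.046 * (13/0.39) * (898*2.5^2/2)
L/D = 33.33333333
rho*v^2/2 = 898*6.25/2 = 2806.25
dP = 0.046 * 33.33333333 * 2806.25
dP = 4302.9 Pa


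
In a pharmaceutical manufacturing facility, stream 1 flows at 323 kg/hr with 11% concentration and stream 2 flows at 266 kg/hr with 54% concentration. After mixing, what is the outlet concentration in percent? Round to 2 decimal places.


Mass balance on solute: F1*x1 + F2*x2 = F3*x3
F3 = F1 + F2 = 323 + 266 = 589 kg/hr
x3 = (F1*x1 + F2*x2)/F3
x3 = (323*0.11 + 266*0.54) / 589
x3 = 30.42%


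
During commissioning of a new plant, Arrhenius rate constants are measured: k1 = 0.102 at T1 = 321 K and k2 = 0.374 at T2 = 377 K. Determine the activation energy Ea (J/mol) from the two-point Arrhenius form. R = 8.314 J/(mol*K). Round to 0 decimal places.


Ea = R * ln(k2/k1) / (1/T1 - 1/T2)
ln(k2/k1) = ln(0.374/0.102) = 1.299283
1/T1 - 1/T2 = 1/321 - 1/377 = 0.000462744904
Ea = 8.314 * 1.299283 / 0.000462744904
Ea = 23344 J/mol


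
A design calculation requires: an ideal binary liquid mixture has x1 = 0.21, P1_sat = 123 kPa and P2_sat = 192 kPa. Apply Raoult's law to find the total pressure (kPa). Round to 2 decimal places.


P = x1*P1_sat + x2*P2_sat
x2 = 1 - x1 = 1 - 0.21 = 0.79
P = 0.21*123 + 0.79*192
P = 25.83 + 151.68
P = 177.51 kPa


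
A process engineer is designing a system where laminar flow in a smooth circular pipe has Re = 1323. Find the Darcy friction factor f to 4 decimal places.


f = 64 / Re
f = 64 / 1323
f = 0.0484


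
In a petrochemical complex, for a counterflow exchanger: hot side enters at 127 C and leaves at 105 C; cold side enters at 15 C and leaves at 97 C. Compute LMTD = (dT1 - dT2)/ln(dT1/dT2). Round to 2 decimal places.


dT1 = Th_in - Tc_out = 127 - 97 = 30
dT2 = Th_out - Tc_in = 105 - 15 = 90
LMTD = (dT1 - dT2) / ln(dT1/dT2)
LMTD = (30 - 90) / ln(30/90)
LMTD = 54.61 K


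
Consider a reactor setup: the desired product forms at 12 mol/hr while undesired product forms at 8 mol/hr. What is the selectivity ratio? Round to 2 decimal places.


S = desired product rate / undesired product rate
S = 12 / 8
S = 1.50


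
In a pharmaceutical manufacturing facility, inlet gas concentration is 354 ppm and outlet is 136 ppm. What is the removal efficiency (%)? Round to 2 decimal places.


Efficiency = (G_in - G_out) / G_in * 100%
Efficiency = (354 - 136) / 354 * 100
Efficiency = 218 / 354 * 100
Efficiency = 61.58%


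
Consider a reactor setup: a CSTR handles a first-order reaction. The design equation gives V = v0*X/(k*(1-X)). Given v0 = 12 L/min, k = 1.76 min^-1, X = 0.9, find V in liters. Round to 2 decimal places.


V = v0 * X / (k * (1 - X))
V = 12 * 0.9 / (1.76 * (1 - 0.9))
V = 10.8 / (1.76 * 0.1)
V = 10.8 / 0.176
V = 61.36 L


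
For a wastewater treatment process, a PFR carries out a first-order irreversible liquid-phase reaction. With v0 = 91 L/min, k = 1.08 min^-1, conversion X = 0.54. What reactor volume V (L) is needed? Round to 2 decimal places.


V = (v0/k) * ln(1/(1-X))
V = (91/1.08) * ln(1/(1-0.54))
V = 84.259259 * ln(2.173913)
V = 84.259259 * 0.776529
V = 65.43 L


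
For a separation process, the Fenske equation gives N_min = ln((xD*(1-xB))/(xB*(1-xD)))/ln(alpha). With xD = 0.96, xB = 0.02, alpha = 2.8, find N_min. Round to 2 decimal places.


N_min = ln((xD*(1-xB))/(xB*(1-xD))) / ln(alpha)
Numerator inside ln: 0.9408 / 0.0008 = 1176.0
ln(1176.0) = 7.069874
ln(alpha) = ln(2.8) = 1.029619
N_min = 7.069874 / 1.029619 = 6.87


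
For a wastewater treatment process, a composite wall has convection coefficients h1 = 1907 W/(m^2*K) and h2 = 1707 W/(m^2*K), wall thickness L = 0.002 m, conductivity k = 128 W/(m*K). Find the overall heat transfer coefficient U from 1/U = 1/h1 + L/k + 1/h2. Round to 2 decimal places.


1/U = 1/h1 + L/k + 1/h2
1/U = 1/1907 + 0.002/128 + 1/1707
1/U = 0.0005243838 + 1.5625e-05 + 0.0005858231
1/U = 0.0011258319
U = 888.23 W/(m^2*K)


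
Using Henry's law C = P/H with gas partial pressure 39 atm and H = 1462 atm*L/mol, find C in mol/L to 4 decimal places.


C = P / H
C = 39 / 1462
C = 0.0267 mol/L


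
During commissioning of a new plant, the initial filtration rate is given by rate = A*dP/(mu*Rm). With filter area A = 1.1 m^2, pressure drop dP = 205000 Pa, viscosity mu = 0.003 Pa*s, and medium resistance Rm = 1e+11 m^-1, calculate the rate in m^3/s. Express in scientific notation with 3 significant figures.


rate = A * dP / (mu * Rm)
rate = 1.1 * 205000 / (0.003 * 1e+11)
rate = 225500.0 / 3.000e+08
rate = 7.52e-04 m^3/s


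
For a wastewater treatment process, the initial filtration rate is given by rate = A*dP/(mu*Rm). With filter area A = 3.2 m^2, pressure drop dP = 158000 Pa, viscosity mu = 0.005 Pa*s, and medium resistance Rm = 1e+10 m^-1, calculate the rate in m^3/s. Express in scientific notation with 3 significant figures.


rate = A * dP / (mu * Rm)
rate = 3.2 * 158000 / (0.005 * 1e+10)
rate = 505600.0 / 5.000e+07
rate = 1.01e-02 m^3/s


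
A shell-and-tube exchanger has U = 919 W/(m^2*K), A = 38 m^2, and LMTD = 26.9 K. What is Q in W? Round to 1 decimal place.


Q = U * A * LMTD
Q = 919 * 38 * 26.9
Q = 939401.8 W


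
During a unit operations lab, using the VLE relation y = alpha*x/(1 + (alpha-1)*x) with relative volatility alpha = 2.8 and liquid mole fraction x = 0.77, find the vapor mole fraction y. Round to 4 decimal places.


y = alpha*x / (1 + (alpha-1)*x)
y = 2.8*0.77 / (1 + (2.8-1)*0.77)
y = 2.156 / (1 + 1.386)
y = 2.156 / 2.386
y = 0.9036


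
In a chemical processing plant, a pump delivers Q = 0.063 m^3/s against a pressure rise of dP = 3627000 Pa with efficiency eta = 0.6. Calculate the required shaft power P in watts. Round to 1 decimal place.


P = Q * dP / eta
P = 0.063 * 3627000 / 0.6
P = 228501.0 / 0.6
P = 380835.0 W


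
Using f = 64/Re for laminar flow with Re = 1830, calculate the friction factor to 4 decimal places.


f = 64 / Re
f = 64 / 1830
f = 0.0350


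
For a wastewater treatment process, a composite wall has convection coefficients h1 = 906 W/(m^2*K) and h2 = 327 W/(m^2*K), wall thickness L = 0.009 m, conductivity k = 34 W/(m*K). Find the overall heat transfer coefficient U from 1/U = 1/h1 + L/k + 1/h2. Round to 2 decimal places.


1/U = 1/h1 + L/k + 1/h2
1/U = 1/906 + 0.009/34 + 1/327
1/U = 0.0011037528 + 0.0002647059 + 0.003058104
1/U = 0.0044265627
U = 225.91 W/(m^2*K)


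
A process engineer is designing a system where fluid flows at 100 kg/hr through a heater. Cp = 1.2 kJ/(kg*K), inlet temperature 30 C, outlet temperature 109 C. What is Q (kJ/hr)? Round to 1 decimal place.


Q = m_dot * Cp * (T2 - T1)
Q = 100 * 1.2 * (109 - 30)
Q = 100 * 1.2 * 79
Q = 9480.0 kJ/hr


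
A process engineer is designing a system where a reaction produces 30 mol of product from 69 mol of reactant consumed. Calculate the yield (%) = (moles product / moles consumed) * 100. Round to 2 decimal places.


Yield = (moles product / moles consumed) * 100%
Yield = (30 / 69) * 100
Yield = 0.4348 * 100
Yield = 43.48%


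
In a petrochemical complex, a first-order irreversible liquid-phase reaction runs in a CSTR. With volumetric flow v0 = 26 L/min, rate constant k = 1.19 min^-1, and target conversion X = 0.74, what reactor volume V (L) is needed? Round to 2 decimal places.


V = v0 * X / (k * (1 - X))
V = 26 * 0.74 / (1.19 * (1 - 0.74))
V = 19.24 / (1.19 * 0.26)
V = 19.24 / 0.3094
V = 62.18 L


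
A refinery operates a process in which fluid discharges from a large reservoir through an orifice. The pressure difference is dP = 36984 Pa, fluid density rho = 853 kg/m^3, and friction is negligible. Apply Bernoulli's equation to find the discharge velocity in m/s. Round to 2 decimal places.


v = sqrt(2*dP/rho)
v = sqrt(2*36984/853)
v = sqrt(86.715123)
v = 9.31 m/s


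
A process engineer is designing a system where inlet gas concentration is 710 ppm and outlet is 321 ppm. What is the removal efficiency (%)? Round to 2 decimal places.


Efficiency = (G_in - G_out) / G_in * 100%
Efficiency = (710 - 321) / 710 * 100
Efficiency = 389 / 710 * 100
Efficiency = 54.79%


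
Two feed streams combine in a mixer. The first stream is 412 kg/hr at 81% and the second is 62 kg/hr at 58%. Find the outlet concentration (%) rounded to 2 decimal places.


Mass balance on solute: F1*x1 + F2*x2 = F3*x3
F3 = F1 + F2 = 412 + 62 = 474 kg/hr
x3 = (F1*x1 + F2*x2)/F3
x3 = (412*0.81 + 62*0.58) / 474
x3 = 77.99%


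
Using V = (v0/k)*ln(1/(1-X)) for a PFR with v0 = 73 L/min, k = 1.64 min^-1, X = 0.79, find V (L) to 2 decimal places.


V = (v0/k) * ln(1/(1-X))
V = (73/1.64) * ln(1/(1-0.79))
V = 44.512195 * ln(4.761905)
V = 44.512195 * 1.560648
V = 69.47 L


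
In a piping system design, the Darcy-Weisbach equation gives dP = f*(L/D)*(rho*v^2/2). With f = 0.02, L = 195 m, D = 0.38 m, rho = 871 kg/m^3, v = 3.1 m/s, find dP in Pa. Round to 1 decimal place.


dP = f * (L/D) * (rho*v^2/2)
dP = 0.02 * (195/0.38) * (871*3.1^2/2)
L/D = 513.15789474
rho*v^2/2 = 871*9.61/2 = 4185.155
dP = 0.02 * 513.15789474 * 4185.155
dP = 42952.9 Pa


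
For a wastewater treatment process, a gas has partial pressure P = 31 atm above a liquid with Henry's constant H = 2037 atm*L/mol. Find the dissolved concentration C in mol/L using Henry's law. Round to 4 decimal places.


C = P / H
C = 31 / 2037
C = 0.0152 mol/L


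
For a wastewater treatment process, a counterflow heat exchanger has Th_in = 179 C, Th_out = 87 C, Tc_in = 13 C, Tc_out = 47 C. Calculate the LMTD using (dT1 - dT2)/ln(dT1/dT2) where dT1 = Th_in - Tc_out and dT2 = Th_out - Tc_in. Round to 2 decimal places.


dT1 = Th_in - Tc_out = 179 - 47 = 132
dT2 = Th_out - Tc_in = 87 - 13 = 74
LMTD = (dT1 - dT2) / ln(dT1/dT2)
LMTD = (132 - 74) / ln(132/74)
LMTD = 100.22 K


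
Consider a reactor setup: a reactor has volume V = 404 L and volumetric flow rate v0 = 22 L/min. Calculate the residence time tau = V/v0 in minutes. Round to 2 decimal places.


tau = V / v0
tau = 404 / 22
tau = 18.36 min


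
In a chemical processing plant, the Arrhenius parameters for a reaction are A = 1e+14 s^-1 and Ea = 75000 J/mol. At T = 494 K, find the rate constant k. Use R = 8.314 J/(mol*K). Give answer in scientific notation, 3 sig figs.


k = A * exp(-Ea/(R*T))
k = 1e+14 * exp(-75000 / (8.314 * 494))
k = 1e+14 * exp(-18.260989)
k = 1.17e+06


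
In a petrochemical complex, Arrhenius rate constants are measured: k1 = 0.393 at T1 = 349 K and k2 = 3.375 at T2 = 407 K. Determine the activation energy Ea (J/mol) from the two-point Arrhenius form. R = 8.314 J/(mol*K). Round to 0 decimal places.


Ea = R * ln(k2/k1) / (1/T1 - 1/T2)
ln(k2/k1) = ln(3.375/0.393) = 2.150341
1/T1 - 1/T2 = 1/349 - 1/407 = 0.000408327056
Ea = 8.314 * 2.150341 / 0.000408327056
Ea = 43783 J/mol


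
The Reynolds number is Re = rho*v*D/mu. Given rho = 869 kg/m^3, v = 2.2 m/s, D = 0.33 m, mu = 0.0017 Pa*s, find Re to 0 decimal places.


Re = rho * v * D / mu
Re = 869 * 2.2 * 0.33 / 0.0017
Re = 630.894 / 0.0017
Re = 371114


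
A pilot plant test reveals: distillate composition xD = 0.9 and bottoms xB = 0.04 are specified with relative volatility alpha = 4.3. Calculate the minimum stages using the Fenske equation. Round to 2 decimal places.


N_min = ln((xD*(1-xB))/(xB*(1-xD))) / ln(alpha)
Numerator inside ln: 0.864 / 0.004 = 216.0
ln(216.0) = 5.375278
ln(alpha) = ln(4.3) = 1.458615
N_min = 5.375278 / 1.458615 = 3.69


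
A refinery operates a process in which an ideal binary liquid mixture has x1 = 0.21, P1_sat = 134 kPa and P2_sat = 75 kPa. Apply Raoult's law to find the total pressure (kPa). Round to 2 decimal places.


P = x1*P1_sat + x2*P2_sat
x2 = 1 - x1 = 1 - 0.21 = 0.79
P = 0.21*134 + 0.79*75
P = 28.14 + 59.25
P = 87.39 kPa


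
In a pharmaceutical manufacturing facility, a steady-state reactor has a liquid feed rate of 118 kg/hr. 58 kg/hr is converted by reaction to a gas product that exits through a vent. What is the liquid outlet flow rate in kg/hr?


Steady-state mass balance on the main outlet: F_out = F_in - F_removed
F_out = 118 - 58
F_out = 60 kg/hr


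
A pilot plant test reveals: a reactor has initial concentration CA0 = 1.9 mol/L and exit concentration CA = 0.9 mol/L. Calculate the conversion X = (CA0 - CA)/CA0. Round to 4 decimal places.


X = (CA0 - CA) / CA0
X = (1.9 - 0.9) / 1.9
X = 1.0 / 1.9
X = 0.5263


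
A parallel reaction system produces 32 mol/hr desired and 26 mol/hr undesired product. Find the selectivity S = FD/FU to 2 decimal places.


S = desired product rate / undesired product rate
S = 32 / 26
S = 1.23


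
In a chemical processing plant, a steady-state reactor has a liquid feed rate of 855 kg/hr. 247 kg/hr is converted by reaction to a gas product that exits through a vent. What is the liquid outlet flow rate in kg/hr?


Steady-state mass balance on the main outlet: F_out = F_in - F_removed
F_out = 855 - 247
F_out = 608 kg/hr


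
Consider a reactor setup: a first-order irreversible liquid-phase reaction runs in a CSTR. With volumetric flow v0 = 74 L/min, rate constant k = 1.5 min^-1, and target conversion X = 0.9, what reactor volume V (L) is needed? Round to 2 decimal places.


V = v0 * X / (k * (1 - X))
V = 74 * 0.9 / (1.5 * (1 - 0.9))
V = 66.6 / (1.5 * 0.1)
V = 66.6 / 0.15
V = 444.00 L


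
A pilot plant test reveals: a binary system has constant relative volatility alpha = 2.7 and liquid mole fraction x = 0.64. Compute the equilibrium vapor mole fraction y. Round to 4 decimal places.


y = alpha*x / (1 + (alpha-1)*x)
y = 2.7*0.64 / (1 + (2.7-1)*0.64)
y = 1.728 / (1 + 1.088)
y = 1.728 / 2.088
y = 0.8276


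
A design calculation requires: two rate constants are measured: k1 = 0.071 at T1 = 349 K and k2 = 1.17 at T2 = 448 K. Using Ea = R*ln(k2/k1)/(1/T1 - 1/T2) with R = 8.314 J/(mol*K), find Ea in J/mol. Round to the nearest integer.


Ea = R * ln(k2/k1) / (1/T1 - 1/T2)
ln(k2/k1) = ln(1.17/0.071) = 2.8020792
1/T1 - 1/T2 = 1/349 - 1/448 = 0.000633186656
Ea = 8.314 * 2.8020792 / 0.000633186656
Ea = 36792 J/mol


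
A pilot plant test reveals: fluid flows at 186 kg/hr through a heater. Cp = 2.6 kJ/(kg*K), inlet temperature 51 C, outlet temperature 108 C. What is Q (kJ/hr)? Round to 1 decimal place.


Q = m_dot * Cp * (T2 - T1)
Q = 186 * 2.6 * (108 - 51)
Q = 186 * 2.6 * 57
Q = 27565.2 kJ/hr


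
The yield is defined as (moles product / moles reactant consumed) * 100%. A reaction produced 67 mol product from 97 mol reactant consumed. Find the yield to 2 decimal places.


Yield = (moles product / moles consumed) * 100%
Yield = (67 / 97) * 100
Yield = 0.6907 * 100
Yield = 69.07%


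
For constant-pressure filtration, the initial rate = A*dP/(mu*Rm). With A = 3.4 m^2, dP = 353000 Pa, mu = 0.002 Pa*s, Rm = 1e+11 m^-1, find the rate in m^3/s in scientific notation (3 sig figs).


rate = A * dP / (mu * Rm)
rate = 3.4 * 353000 / (0.002 * 1e+11)
rate = 1200200.0 / 2.000e+08
rate = 6.00e-03 m^3/s


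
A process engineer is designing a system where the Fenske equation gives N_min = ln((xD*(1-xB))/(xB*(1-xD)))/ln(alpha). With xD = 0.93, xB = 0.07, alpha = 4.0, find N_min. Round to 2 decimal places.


N_min = ln((xD*(1-xB))/(xB*(1-xD))) / ln(alpha)
Numerator inside ln: 0.8649 / 0.0049 = 176.510204
ln(176.510204) = 5.173379
ln(alpha) = ln(4.0) = 1.386294
N_min = 5.173379 / 1.386294 = 3.73


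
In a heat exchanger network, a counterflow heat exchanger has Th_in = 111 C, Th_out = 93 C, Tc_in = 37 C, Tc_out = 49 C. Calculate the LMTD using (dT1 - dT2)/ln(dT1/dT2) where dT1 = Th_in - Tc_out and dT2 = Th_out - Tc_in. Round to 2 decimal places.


dT1 = Th_in - Tc_out = 111 - 49 = 62
dT2 = Th_out - Tc_in = 93 - 37 = 56
LMTD = (dT1 - dT2) / ln(dT1/dT2)
LMTD = (62 - 56) / ln(62/56)
LMTD = 58.95 K


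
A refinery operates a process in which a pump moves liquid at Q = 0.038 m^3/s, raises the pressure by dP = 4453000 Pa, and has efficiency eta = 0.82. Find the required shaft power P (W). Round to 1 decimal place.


P = Q * dP / eta
P = 0.038 * 4453000 / 0.82
P = 169214.0 / 0.82
P = 206358.5 W


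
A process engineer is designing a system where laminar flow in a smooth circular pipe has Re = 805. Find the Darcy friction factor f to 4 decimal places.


f = 64 / Re
f = 64 / 805
f = 0.0795


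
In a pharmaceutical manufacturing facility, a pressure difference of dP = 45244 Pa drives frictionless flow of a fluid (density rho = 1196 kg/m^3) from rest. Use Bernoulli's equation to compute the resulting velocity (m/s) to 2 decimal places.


v = sqrt(2*dP/rho)
v = sqrt(2*45244/1196)
v = sqrt(75.658863)
v = 8.70 m/s


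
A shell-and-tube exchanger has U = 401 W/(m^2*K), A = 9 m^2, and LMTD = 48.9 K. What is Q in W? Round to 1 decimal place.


Q = U * A * LMTD
Q = 401 * 9 * 48.9
Q = 176480.1 W


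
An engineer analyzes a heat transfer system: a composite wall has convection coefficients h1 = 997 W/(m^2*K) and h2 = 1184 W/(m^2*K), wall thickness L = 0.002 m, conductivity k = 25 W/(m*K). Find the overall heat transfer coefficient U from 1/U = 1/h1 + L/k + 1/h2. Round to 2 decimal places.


1/U = 1/h1 + L/k + 1/h2
1/U = 1/997 + 0.002/25 + 1/1184
1/U = 0.001003009 + 8e-05 + 0.0008445946
1/U = 0.0019276036
U = 518.78 W/(m^2*K)


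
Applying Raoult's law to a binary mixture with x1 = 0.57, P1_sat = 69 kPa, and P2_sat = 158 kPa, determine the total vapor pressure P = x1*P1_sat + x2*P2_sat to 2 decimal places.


P = x1*P1_sat + x2*P2_sat
x2 = 1 - x1 = 1 - 0.57 = 0.43
P = 0.57*69 + 0.43*158
P = 39.33 + 67.94
P = 107.27 kPa


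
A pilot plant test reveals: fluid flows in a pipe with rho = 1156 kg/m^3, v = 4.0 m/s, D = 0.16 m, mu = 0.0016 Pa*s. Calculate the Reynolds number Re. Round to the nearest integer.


Re = rho * v * D / mu
Re = 1156 * 4.0 * 0.16 / 0.0016
Re = 739.84 / 0.0016
Re = 462400


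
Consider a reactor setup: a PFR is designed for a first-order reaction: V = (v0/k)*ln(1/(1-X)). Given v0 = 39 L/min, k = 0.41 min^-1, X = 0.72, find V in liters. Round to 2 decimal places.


V = (v0/k) * ln(1/(1-X))
V = (39/0.41) * ln(1/(1-0.72))
V = 95.121951 * ln(3.571429)
V = 95.121951 * 1.272966
V = 121.09 L


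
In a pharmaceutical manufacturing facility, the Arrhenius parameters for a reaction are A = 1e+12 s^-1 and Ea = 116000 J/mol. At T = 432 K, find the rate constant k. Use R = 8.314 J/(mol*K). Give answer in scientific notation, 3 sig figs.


k = A * exp(-Ea/(R*T))
k = 1e+12 * exp(-116000 / (8.314 * 432))
k = 1e+12 * exp(-32.297152)
k = 9.41e-03


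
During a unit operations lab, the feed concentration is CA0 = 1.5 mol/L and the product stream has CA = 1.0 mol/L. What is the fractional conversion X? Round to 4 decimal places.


X = (CA0 - CA) / CA0
X = (1.5 - 1.0) / 1.5
X = 0.5 / 1.5
X = 0.3333


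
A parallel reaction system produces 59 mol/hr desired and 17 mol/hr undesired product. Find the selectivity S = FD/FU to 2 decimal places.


S = desired product rate / undesired product rate
S = 59 / 17
S = 3.47


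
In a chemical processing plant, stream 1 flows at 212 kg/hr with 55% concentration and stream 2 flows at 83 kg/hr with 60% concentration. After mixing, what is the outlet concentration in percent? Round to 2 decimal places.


Mass balance on solute: F1*x1 + F2*x2 = F3*x3
F3 = F1 + F2 = 212 + 83 = 295 kg/hr
x3 = (F1*x1 + F2*x2)/F3
x3 = (212*0.55 + 83*0.6) / 295
x3 = 56.41%


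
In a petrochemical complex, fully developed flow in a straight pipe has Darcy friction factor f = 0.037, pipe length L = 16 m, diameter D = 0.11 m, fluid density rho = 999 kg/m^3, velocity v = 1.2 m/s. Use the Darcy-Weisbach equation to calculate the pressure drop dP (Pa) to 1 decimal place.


dP = f * (L/D) * (rho*v^2/2)
dP = 0.037 * (16/0.11) * (999*1.2^2/2)
L/D = 145.45454545
rho*v^2/2 = 999*1.44/2 = 719.28
dP = 0.037 * 145.45454545 * 719.28
dP = 3871.0 Pa


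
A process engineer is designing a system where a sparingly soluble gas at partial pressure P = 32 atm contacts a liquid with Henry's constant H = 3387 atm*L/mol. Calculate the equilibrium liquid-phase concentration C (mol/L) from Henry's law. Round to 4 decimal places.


C = P / H
C = 32 / 3387
C = 0.0094 mol/L


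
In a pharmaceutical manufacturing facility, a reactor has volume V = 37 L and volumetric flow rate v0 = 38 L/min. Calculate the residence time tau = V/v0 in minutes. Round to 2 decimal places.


tau = V / v0
tau = 37 / 38
tau = 0.97 min


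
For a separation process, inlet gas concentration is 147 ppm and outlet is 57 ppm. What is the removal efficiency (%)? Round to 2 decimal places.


Efficiency = (G_in - G_out) / G_in * 100%
Efficiency = (147 - 57) / 147 * 100
Efficiency = 90 / 147 * 100
Efficiency = 61.22%


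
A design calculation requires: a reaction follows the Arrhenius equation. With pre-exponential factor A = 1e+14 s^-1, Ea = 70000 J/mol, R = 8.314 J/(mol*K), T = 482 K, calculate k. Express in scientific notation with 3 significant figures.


k = A * exp(-Ea/(R*T))
k = 1e+14 * exp(-70000 / (8.314 * 482))
k = 1e+14 * exp(-17.467911)
k = 2.59e+06


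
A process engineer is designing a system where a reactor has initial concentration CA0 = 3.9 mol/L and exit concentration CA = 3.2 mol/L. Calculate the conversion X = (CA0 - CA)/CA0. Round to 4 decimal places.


X = (CA0 - CA) / CA0
X = (3.9 - 3.2) / 3.9
X = 0.7 / 3.9
X = 0.1795


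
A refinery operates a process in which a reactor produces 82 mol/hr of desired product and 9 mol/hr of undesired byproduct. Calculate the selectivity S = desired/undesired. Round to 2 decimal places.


S = desired product rate / undesired product rate
S = 82 / 9
S = 9.11


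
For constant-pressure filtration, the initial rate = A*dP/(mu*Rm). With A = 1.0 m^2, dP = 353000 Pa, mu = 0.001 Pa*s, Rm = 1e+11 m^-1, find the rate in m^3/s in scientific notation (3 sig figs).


rate = A * dP / (mu * Rm)
rate = 1.0 * 353000 / (0.001 * 1e+11)
rate = 353000.0 / 1.000e+08
rate = 3.53e-03 m^3/s


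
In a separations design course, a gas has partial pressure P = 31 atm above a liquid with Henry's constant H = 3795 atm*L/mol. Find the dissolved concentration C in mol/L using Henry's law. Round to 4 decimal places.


C = P / H
C = 31 / 3795
C = 0.0082 mol/L


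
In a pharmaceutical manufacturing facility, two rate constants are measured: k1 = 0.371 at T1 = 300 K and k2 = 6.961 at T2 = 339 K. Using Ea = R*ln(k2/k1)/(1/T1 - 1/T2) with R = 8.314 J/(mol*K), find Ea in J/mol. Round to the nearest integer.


Ea = R * ln(k2/k1) / (1/T1 - 1/T2)
ln(k2/k1) = ln(6.961/0.371) = 2.9318764
1/T1 - 1/T2 = 1/300 - 1/339 = 0.000383480826
Ea = 8.314 * 2.9318764 / 0.000383480826
Ea = 63564 J/mol


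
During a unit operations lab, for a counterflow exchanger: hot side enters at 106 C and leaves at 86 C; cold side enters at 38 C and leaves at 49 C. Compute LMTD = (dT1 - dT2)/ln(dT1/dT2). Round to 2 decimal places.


dT1 = Th_in - Tc_out = 106 - 49 = 57
dT2 = Th_out - Tc_in = 86 - 38 = 48
LMTD = (dT1 - dT2) / ln(dT1/dT2)
LMTD = (57 - 48) / ln(57/48)
LMTD = 52.37 K


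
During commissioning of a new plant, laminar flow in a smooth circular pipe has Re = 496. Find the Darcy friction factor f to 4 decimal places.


f = 64 / Re
f = 64 / 496
f = 0.1290


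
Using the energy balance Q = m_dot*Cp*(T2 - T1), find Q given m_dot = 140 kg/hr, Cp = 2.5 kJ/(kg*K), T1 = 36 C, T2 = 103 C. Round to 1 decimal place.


Q = m_dot * Cp * (T2 - T1)
Q = 140 * 2.5 * (103 - 36)
Q = 140 * 2.5 * 67
Q = 23450.0 kJ/hr


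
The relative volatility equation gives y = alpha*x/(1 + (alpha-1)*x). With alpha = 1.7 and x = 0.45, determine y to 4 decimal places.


y = alpha*x / (1 + (alpha-1)*x)
y = 1.7*0.45 / (1 + (1.7-1)*0.45)
y = 0.765 / (1 + 0.315)
y = 0.765 / 1.315
y = 0.5817


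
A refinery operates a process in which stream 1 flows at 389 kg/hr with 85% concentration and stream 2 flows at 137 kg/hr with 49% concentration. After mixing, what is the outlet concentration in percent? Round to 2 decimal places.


Mass balance on solute: F1*x1 + F2*x2 = F3*x3
F3 = F1 + F2 = 389 + 137 = 526 kg/hr
x3 = (F1*x1 + F2*x2)/F3
x3 = (389*0.85 + 137*0.49) / 526
x3 = 75.62%


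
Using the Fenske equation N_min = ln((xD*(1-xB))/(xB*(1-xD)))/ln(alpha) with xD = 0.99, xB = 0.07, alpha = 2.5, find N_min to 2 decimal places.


N_min = ln((xD*(1-xB))/(xB*(1-xD))) / ln(alpha)
Numerator inside ln: 0.9207 / 0.0007 = 1315.285714
ln(1315.285714) = 7.181809
ln(alpha) = ln(2.5) = 0.916291
N_min = 7.181809 / 0.916291 = 7.84
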